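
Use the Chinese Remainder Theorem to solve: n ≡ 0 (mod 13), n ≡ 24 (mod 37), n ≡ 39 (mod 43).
13455

Using the Chinese Remainder Theorem:
M = product of moduli = 20683
For equation 1: M_1 = 1591, 1591 ≡ 5 (mod 13), inverse of 1591 mod 13 is 8 (check: 5 × 8 = 40 ≡ 1 (mod 13))
For equation 2: M_2 = 559, 559 ≡ 4 (mod 37), inverse of 559 mod 37 is 28 (check: 4 × 28 = 112 ≡ 1 (mod 37))
For equation 3: M_3 = 481, 481 ≡ 8 (mod 43), inverse of 481 mod 43 is 27 (check: 8 × 27 = 216 ≡ 1 (mod 43))
Combine: n ≡ Σ r_i×M_i×(M_i⁻¹ mod m_i) = 0×1591×8 + 24×559×28 + 39×481×27 = 0 + 375648 + 506493 = 882141
882141 mod 20683 = 13455
n ≡ 13455 (mod 20683)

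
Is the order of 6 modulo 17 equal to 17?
No, the actual order is 16, not 17.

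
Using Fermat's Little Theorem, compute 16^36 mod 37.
By Fermat's Little Theorem, 16^{36} ≡ 1 (mod 37) since 37 is prime and gcd(16, 37) = 1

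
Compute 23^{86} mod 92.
69

Using successive squaring:
Binary expansion of 86: 1010110
Powers of 23 mod 92 (each is the square of the previous):
  23^1 ≡ 23 (mod 92)
  23^2 ≡ 23² = 529 ≡ 69 (mod 92)
  23^4 ≡ 69² = 4761 ≡ 69 (mod 92)
  23^8 ≡ 69² = 4761 ≡ 69 (mod 92)
  23^16 ≡ 69² = 4761 ≡ 69 (mod 92)
  23^32 ≡ 69² = 4761 ≡ 69 (mod 92)
  23^64 ≡ 69² = 4761 ≡ 69 (mod 92)
86 = 64 + 16 + 4 + 2, so 23^86 = 23^64 × 23^16 × 23^4 × 23^2 ≡ 69 × 69 × 69 × 69 (mod 92)
Multiplying step by step:
  69 × 69 = 4761 ≡ 69 (mod 92)
  69 × 69 = 4761 ≡ 69 (mod 92)
  69 × 69 = 4761 ≡ 69 (mod 92)
Result: 23^86 ≡ 69 (mod 92)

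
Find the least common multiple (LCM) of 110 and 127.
13970

First find GCD(110, 127) using the Euclidean algorithm:
110 = 0 × 127 + 110
127 = 1 × 110 + 17
110 = 6 × 17 + 8
17 = 2 × 8 + 1
8 = 8 × 1 + 0
GCD(110, 127) = 1

LCM formula: LCM(a, b) = (a × b) / GCD(a, b)
LCM(110, 127) = (110 × 127) / 1
LCM(110, 127) = 13970 / 1
LCM(110, 127) = 13970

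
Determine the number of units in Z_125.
100

Prime factorization: 125 = 5^3
Using the formula φ(n) = n × Π(1 - 1/p) for each prime factor p:
φ(125) = 125 × (1 - 1/5)
φ(125) = 100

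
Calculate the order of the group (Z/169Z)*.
156

Prime factorization: 169 = 13^2
Using the formula φ(n) = n × Π(1 - 1/p) for each prime factor p:
φ(169) = 169 × (1 - 1/13)
φ(169) = 156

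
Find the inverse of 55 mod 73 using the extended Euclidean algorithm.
Extended GCD: 55(4) + 73(-3) = 1. So 55^(-1) ≡ 4 ≡ 4 (mod 73). Verify: 55 × 4 = 220 ≡ 1 (mod 73)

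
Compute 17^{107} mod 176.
129

Using successive squaring:
Binary expansion of 107: 1101011
Powers of 17 mod 176 (each is the square of the previous):
  17^1 ≡ 17 (mod 176)
  17^2 ≡ 17² = 289 ≡ 113 (mod 176)
  17^4 ≡ 113² = 12769 ≡ 97 (mod 176)
  17^8 ≡ 97² = 9409 ≡ 81 (mod 176)
  17^16 ≡ 81² = 6561 ≡ 49 (mod 176)
  17^32 ≡ 49² = 2401 ≡ 113 (mod 176)
  17^64 ≡ 113² = 12769 ≡ 97 (mod 176)
107 = 64 + 32 + 8 + 2 + 1, so 17^107 = 17^64 × 17^32 × 17^8 × 17^2 × 17^1 ≡ 97 × 113 × 81 × 113 × 17 (mod 176)
Multiplying step by step:
  97 × 113 = 10961 ≡ 49 (mod 176)
  49 × 81 = 3969 ≡ 97 (mod 176)
  97 × 113 = 10961 ≡ 49 (mod 176)
  49 × 17 = 833 ≡ 129 (mod 176)
Result: 17^107 ≡ 129 (mod 176)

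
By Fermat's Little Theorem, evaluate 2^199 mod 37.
By Fermat: 2^{36} ≡ 1 (mod 37). 199 = 5×36 + 19. So 2^{199} ≡ 2^{19} ≡ 35 (mod 37)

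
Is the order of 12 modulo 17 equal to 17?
No, the actual order is 16, not 17.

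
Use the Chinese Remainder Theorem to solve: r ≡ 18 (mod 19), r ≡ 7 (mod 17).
M = 19 × 17 = 323. M₁ = 17, y₁ ≡ 9 (mod 19). M₂ = 19, y₂ ≡ 9 (mod 17). r = 18×17×9 + 7×19×9 ≡ 75 (mod 323)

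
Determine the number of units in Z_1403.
1320

Prime factorization: 1403 = 23 × 61
Using the formula φ(n) = n × Π(1 - 1/p) for each prime factor p:
φ(1403) = 1403 × (1 - 1/23) × (1 - 1/61)
φ(1403) = 1320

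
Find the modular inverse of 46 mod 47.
46^(-1) ≡ 46 (mod 47). Verification: 46 × 46 = 2116 ≡ 1 (mod 47)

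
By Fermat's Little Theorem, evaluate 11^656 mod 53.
By Fermat: 11^{52} ≡ 1 (mod 53). 656 ≡ 32 (mod 52). So 11^{656} ≡ 11^{32} ≡ 36 (mod 53)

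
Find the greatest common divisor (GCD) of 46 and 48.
2

Using the Euclidean algorithm:
46 = 0 × 48 + 46
48 = 1 × 46 + 2
46 = 23 × 2 + 0

GCD(46, 48) = 2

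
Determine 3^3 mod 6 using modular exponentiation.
3 = 2 + 1 (binary 11). Repeated squaring mod 6: 3^1 ≡ 3; 3^2 ≡ 3² = 9 ≡ 3. Multiply: 3^3 = 3^2 × 3^1 ≡ 3 × 3 (mod 6): 3 × 3 = 9 ≡ 3. So 3^3 ≡ 3 (mod 6).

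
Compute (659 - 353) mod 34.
0

(659 - 353) = 306
306 mod 34 = 0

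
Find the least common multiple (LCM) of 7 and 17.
119

First find GCD(7, 17) using the Euclidean algorithm:
7 = 0 × 17 + 7
17 = 2 × 7 + 3
7 = 2 × 3 + 1
3 = 3 × 1 + 0
GCD(7, 17) = 1

LCM formula: LCM(a, b) = (a × b) / GCD(a, b)
LCM(7, 17) = (7 × 17) / 1
LCM(7, 17) = 119 / 1
LCM(7, 17) = 119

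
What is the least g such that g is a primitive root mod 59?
p - 1 = 58 has prime divisors 2, 29. h is a primitive root mod 59 iff h^(58/q) ≢ 1 (mod 59) for each such q.
h = 2: 2^29 ≡ 58, 2^2 ≡ 4 (mod 59); none is 1, so 2 has order 58 and is a primitive root.
The smallest primitive root mod 59 is g = 2.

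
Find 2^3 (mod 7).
3 = 2 + 1 (binary 11). Repeated squaring mod 7: 2^1 ≡ 2; 2^2 ≡ 2² = 4 ≡ 4. Multiply: 2^3 = 2^2 × 2^1 ≡ 4 × 2 (mod 7): 4 × 2 = 8 ≡ 1. So 2^3 ≡ 1 (mod 7).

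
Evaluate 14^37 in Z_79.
Using repeated squaring. 37 = 32 + 4 + 1 (binary 100101). Repeated squaring mod 79: 14^1 ≡ 14; 14^2 ≡ 14² = 196 ≡ 38; 14^4 ≡ 38² = 1444 ≡ 22; 14^8 ≡ 22² = 484 ≡ 10; 14^16 ≡ 10² = 100 ≡ 21; 14^32 ≡ 21² = 441 ≡ 46. Multiply: 14^37 = 14^32 × 14^4 × 14^1 ≡ 46 × 22 × 14 (mod 79): 46 × 22 = 1012 ≡ 64; 64 × 14 = 896 ≡ 27. So 14^37 ≡ 27 (mod 79).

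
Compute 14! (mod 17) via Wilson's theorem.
(16)! = (14)! × (15) × (16) ≡ -1 (mod 17). So (14)! ≡ -1 × [(16)(15)]^(-1) ≡ 8 (mod 17)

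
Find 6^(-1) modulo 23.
4

Using Extended Euclidean Algorithm:
gcd(6, 23) = 1
Bezout coefficients: 6 × 4 + 23 × -1 = 1
So 6 × 4 ≡ 1 (mod 23)
The inverse is 4 mod 23 = 4
Verification: 6 × 4 = 24 = 1 × 23 + 1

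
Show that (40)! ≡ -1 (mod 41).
(40)! mod 41 = 40. Since this equals -1 (mod 41), Wilson confirms 41 is prime.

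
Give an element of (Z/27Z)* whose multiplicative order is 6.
8 has order 6 mod 27 since 8^{6} ≡ 1 (mod 27) and no smaller power works.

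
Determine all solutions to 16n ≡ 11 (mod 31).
22

Since gcd(16, 31) = 1 divides 11, a solution exists.
Multiply both sides by the inverse of 16 mod 31:
  16^(-1) mod 31 = 2
  x ≡ 2 × 11 ≡ 22 ≡ 22 (mod 31)
Verification: 16 × 22 = 352 = 11 × 31 + 11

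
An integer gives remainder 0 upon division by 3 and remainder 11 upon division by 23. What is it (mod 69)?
M = 3 × 23 = 69. M₁ = 23, y₁ ≡ 2 (mod 3). M₂ = 3, y₂ ≡ 8 (mod 23). m = 0×23×2 + 11×3×8 ≡ 57 (mod 69). The smallest positive such number is 57.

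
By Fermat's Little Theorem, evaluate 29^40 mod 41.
By Fermat's Little Theorem, 29^{40} ≡ 1 (mod 41) since 41 is prime and gcd(29, 41) = 1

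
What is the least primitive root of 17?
3

A primitive root g modulo p has order p-1 = 16
Prime divisors of 16: [2]
g is a primitive root iff g^(16/q) ≢ 1 (mod 17) for each prime divisor q
Testing small values:
  g = 2: 2^8 ≡ 1 (mod 17) → 2^8 ≡ 1, not primitive root
  g = 3: 3^8 ≡ 16 (mod 17) → none is 1, primitive root!
The smallest primitive root is 3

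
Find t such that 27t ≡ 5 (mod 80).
15

Since gcd(27, 80) = 1 divides 5, a solution exists.
Multiply both sides by the inverse of 27 mod 80:
  27^(-1) mod 80 = 3
  x ≡ 3 × 5 ≡ 15 ≡ 15 (mod 80)
Verification: 27 × 15 = 405 = 5 × 80 + 5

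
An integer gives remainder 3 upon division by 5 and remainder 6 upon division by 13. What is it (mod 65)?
M = 5 × 13 = 65. M₁ = 13, y₁ ≡ 2 (mod 5). M₂ = 5, y₂ ≡ 8 (mod 13). r = 3×13×2 + 6×5×8 ≡ 58 (mod 65). The smallest positive such number is 58.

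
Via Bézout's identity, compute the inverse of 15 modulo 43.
Extended GCD: 15(-20) + 43(7) = 1. So 15^(-1) ≡ 23 ≡ 23 (mod 43). Verify: 15 × 23 = 345 ≡ 1 (mod 43)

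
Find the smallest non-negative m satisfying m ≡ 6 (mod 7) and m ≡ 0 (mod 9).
M = 7 × 9 = 63. M₁ = 9, y₁ ≡ 4 (mod 7). M₂ = 7, y₂ ≡ 4 (mod 9). m = 6×9×4 + 0×7×4 ≡ 27 (mod 63)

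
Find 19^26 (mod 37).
Using repeated squaring. 26 = 16 + 8 + 2 (binary 11010). Repeated squaring mod 37: 19^1 ≡ 19; 19^2 ≡ 19² = 361 ≡ 28; 19^4 ≡ 28² = 784 ≡ 7; 19^8 ≡ 7² = 49 ≡ 12; 19^16 ≡ 12² = 144 ≡ 33. Multiply: 19^26 = 19^16 × 19^8 × 19^2 ≡ 33 × 12 × 28 (mod 37): 33 × 12 = 396 ≡ 26; 26 × 28 = 728 ≡ 25. So 19^26 ≡ 25 (mod 37).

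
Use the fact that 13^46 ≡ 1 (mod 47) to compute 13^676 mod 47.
By Fermat: 13^{46} ≡ 1 (mod 47). 676 ≡ 32 (mod 46). So 13^{676} ≡ 13^{32} ≡ 36 (mod 47)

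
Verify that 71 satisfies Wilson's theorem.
(70)! mod 71 = 70. Since this equals -1 (mod 71), Wilson confirms 71 is prime.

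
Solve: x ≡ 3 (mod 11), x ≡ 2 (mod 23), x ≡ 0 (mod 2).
M = 11 × 23 × 2 = 506. M₁ = 46, y₁ ≡ 6 (mod 11). M₂ = 22, y₂ ≡ 22 (mod 23). M₃ = 253, y₃ ≡ 1 (mod 2). x = 3×46×6 + 2×22×22 + 0×253×1 ≡ 278 (mod 506)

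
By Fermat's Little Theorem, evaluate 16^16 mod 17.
By Fermat's Little Theorem, 16^{16} ≡ 1 (mod 17) since 17 is prime and gcd(16, 17) = 1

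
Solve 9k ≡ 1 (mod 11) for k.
5

Using Extended Euclidean Algorithm:
gcd(9, 11) = 1
Bezout coefficients: 9 × 5 + 11 × -4 = 1
So 9 × 5 ≡ 1 (mod 11)
The inverse is 5 mod 11 = 5
Verification: 9 × 5 = 45 = 4 × 11 + 1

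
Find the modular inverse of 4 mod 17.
4^(-1) ≡ 13 (mod 17). Verification: 4 × 13 = 52 ≡ 1 (mod 17)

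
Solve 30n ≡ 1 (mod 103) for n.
79

Using Extended Euclidean Algorithm:
gcd(30, 103) = 1
Bezout coefficients: 30 × -24 + 103 × 7 = 1
So 30 × -24 ≡ 1 (mod 103)
The inverse is -24 mod 103 = 79
Verification: 30 × 79 = 2370 = 23 × 103 + 1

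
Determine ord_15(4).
Powers of 4 mod 15: 4^1≡4, 4^2≡1. Order = 2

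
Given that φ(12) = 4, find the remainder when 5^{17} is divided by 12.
By Euler: 5^{4} ≡ 1 (mod 12) since gcd(5, 12) = 1. 17 = 4×4 + 1. So 5^{17} ≡ 5^{1} ≡ 5 (mod 12)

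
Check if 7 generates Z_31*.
p - 1 = 30 has prime divisors 2, 3, 5. Check 7^(30/q) mod 31 for each: 7^(30/2) = 7^15 ≡ 1, 7^(30/3) = 7^10 ≡ 25, 7^(30/5) = 7^6 ≡ 4 (mod 31). Since 7^15 ≡ 1 (mod 31), the order of 7 divides 15 (in fact the order is 15) ≠ 30, so it is not a primitive root.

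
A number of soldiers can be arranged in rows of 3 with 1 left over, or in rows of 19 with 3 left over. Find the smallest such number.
M = 3 × 19 = 57. M₁ = 19, y₁ ≡ 1 (mod 3). M₂ = 3, y₂ ≡ 13 (mod 19). t = 1×19×1 + 3×3×13 ≡ 22 (mod 57). The smallest positive such number is 22.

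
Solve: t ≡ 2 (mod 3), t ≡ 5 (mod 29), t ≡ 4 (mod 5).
M = 3 × 29 × 5 = 435. M₁ = 145, y₁ ≡ 1 (mod 3). M₂ = 15, y₂ ≡ 2 (mod 29). M₃ = 87, y₃ ≡ 3 (mod 5). t = 2×145×1 + 5×15×2 + 4×87×3 ≡ 179 (mod 435)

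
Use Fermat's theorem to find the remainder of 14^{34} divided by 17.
9

By Fermat's Little Theorem, a^(p-1) ≡ 1 (mod p) for prime p and gcd(a, p) = 1
Here p = 17, so 14^16 ≡ 1 (mod 17)
We can reduce the exponent: 34 mod 16 = 2
So 14^34 ≡ 14^2 (mod 17)
Computing: 14^2 mod 17 = 9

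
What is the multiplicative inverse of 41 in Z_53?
22

Using Extended Euclidean Algorithm:
gcd(41, 53) = 1
Bezout coefficients: 41 × 22 + 53 × -17 = 1
So 41 × 22 ≡ 1 (mod 53)
The inverse is 22 mod 53 = 22
Verification: 41 × 22 = 902 = 17 × 53 + 1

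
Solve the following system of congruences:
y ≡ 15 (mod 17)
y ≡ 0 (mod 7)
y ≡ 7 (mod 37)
525

Using the Chinese Remainder Theorem:
M = product of moduli = 4403
For equation 1: M_1 = 259, 259 ≡ 4 (mod 17), inverse of 259 mod 17 is 13 (check: 4 × 13 = 52 ≡ 1 (mod 17))
For equation 2: M_2 = 629, 629 ≡ 6 (mod 7), inverse of 629 mod 7 is 6 (check: 6 × 6 = 36 ≡ 1 (mod 7))
For equation 3: M_3 = 119, 119 ≡ 8 (mod 37), inverse of 119 mod 37 is 14 (check: 8 × 14 = 112 ≡ 1 (mod 37))
Combine: y ≡ Σ r_i×M_i×(M_i⁻¹ mod m_i) = 15×259×13 + 0×629×6 + 7×119×14 = 50505 + 0 + 11662 = 62167
62167 mod 4403 = 525
y ≡ 525 (mod 4403)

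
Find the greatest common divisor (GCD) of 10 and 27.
1

Using the Euclidean algorithm:
10 = 0 × 27 + 10
27 = 2 × 10 + 7
10 = 1 × 7 + 3
7 = 2 × 3 + 1
3 = 3 × 1 + 0

GCD(10, 27) = 1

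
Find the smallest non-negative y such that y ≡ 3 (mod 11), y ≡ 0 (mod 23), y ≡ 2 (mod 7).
828

Using the Chinese Remainder Theorem:
M = product of moduli = 1771
For equation 1: M_1 = 161, 161 ≡ 7 (mod 11), inverse of 161 mod 11 is 8 (check: 7 × 8 = 56 ≡ 1 (mod 11))
For equation 2: M_2 = 77, 77 ≡ 8 (mod 23), inverse of 77 mod 23 is 3 (check: 8 × 3 = 24 ≡ 1 (mod 23))
For equation 3: M_3 = 253, 253 ≡ 1 (mod 7), inverse of 253 mod 7 is 1 (check: 1 × 1 = 1 ≡ 1 (mod 7))
Combine: y ≡ Σ r_i×M_i×(M_i⁻¹ mod m_i) = 3×161×8 + 0×77×3 + 2×253×1 = 3864 + 0 + 506 = 4370
4370 mod 1771 = 828
y ≡ 828 (mod 1771)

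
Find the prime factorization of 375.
3 × 5^3

Divide by primes starting from smallest:
375 ÷ 3 = 125
125 ÷ 5 = 25
25 ÷ 5 = 5
5 ÷ 5 = 1

375 = 3 × 5^3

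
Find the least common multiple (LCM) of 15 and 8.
120

First find GCD(15, 8) using the Euclidean algorithm:
15 = 1 × 8 + 7
8 = 1 × 7 + 1
7 = 7 × 1 + 0
GCD(15, 8) = 1

LCM formula: LCM(a, b) = (a × b) / GCD(a, b)
LCM(15, 8) = (15 × 8) / 1
LCM(15, 8) = 120 / 1
LCM(15, 8) = 120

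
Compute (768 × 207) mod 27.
0

(768 × 207) = 158976
158976 mod 27 = 0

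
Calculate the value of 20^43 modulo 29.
Using Fermat: 20^{28} ≡ 1 (mod 29). 43 ≡ 15 (mod 28). So 20^{43} ≡ 20^{15} ≡ 20 (mod 29)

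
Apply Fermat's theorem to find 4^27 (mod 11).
By Fermat: 4^{10} ≡ 1 (mod 11). 27 = 2×10 + 7. So 4^{27} ≡ 4^{7} ≡ 5 (mod 11)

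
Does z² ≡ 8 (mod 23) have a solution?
By Euler's criterion: 8^{11} ≡ 1 (mod 23). Since this equals 1, 8 is a QR.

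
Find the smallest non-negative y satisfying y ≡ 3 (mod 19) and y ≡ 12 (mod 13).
M = 19 × 13 = 247. M₁ = 13, y₁ ≡ 3 (mod 19). M₂ = 19, y₂ ≡ 11 (mod 13). y = 3×13×3 + 12×19×11 ≡ 155 (mod 247)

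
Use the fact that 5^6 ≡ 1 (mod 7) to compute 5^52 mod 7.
By Fermat: 5^{6} ≡ 1 (mod 7). 52 = 8×6 + 4. So 5^{52} ≡ 5^{4} ≡ 2 (mod 7)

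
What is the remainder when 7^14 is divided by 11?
Using Fermat: 7^{10} ≡ 1 (mod 11). 14 ≡ 4 (mod 10). So 7^{14} ≡ 7^{4} ≡ 3 (mod 11)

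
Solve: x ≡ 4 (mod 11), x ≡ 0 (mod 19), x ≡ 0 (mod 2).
M = 11 × 19 × 2 = 418. M₁ = 38, y₁ ≡ 9 (mod 11). M₂ = 22, y₂ ≡ 13 (mod 19). M₃ = 209, y₃ ≡ 1 (mod 2). x = 4×38×9 + 0×22×13 + 0×209×1 ≡ 114 (mod 418)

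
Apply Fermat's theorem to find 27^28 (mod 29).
By Fermat's Little Theorem, 27^{28} ≡ 1 (mod 29) since 29 is prime and gcd(27, 29) = 1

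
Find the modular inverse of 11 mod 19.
11^(-1) ≡ 7 (mod 19). Verification: 11 × 7 = 77 ≡ 1 (mod 19)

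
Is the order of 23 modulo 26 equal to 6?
Yes, ord_26(23) = 6.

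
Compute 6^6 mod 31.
6 = 4 + 2 (binary 110). Repeated squaring mod 31: 6^1 ≡ 6; 6^2 ≡ 6² = 36 ≡ 5; 6^4 ≡ 5² = 25 ≡ 25. Multiply: 6^6 = 6^4 × 6^2 ≡ 25 × 5 (mod 31): 25 × 5 = 125 ≡ 1. So 6^6 ≡ 1 (mod 31).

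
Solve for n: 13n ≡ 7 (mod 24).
19

Since gcd(13, 24) = 1 divides 7, a solution exists.
Multiply both sides by the inverse of 13 mod 24:
  13^(-1) mod 24 = 13
  x ≡ 13 × 7 ≡ 91 ≡ 19 (mod 24)
Verification: 13 × 19 = 247 = 10 × 24 + 7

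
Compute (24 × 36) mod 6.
0

(24 × 36) = 864
864 mod 6 = 0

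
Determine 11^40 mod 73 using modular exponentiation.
Using repeated squaring. 40 = 32 + 8 (binary 101000). Repeated squaring mod 73: 11^1 ≡ 11; 11^2 ≡ 11² = 121 ≡ 48; 11^4 ≡ 48² = 2304 ≡ 41; 11^8 ≡ 41² = 1681 ≡ 2; 11^16 ≡ 2² = 4 ≡ 4; 11^32 ≡ 4² = 16 ≡ 16. Multiply: 11^40 = 11^32 × 11^8 ≡ 16 × 2 (mod 73): 16 × 2 = 32 ≡ 32. So 11^40 ≡ 32 (mod 73).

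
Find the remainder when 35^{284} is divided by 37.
By Fermat: 35^{36} ≡ 1 (mod 37). 284 = 7×36 + 32. So 35^{284} ≡ 35^{32} ≡ 7 (mod 37)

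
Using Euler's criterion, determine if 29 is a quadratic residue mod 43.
By Euler's criterion: 29^{21} ≡ 42 (mod 43). Since this equals -1 (≡ 42), 29 is not a QR.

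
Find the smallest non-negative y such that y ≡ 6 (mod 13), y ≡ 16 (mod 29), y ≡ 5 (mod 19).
2684

Using the Chinese Remainder Theorem:
M = product of moduli = 7163
For equation 1: M_1 = 551, 551 ≡ 5 (mod 13), inverse of 551 mod 13 is 8 (check: 5 × 8 = 40 ≡ 1 (mod 13))
For equation 2: M_2 = 247, 247 ≡ 15 (mod 29), inverse of 247 mod 29 is 2 (check: 15 × 2 = 30 ≡ 1 (mod 29))
For equation 3: M_3 = 377, 377 ≡ 16 (mod 19), inverse of 377 mod 19 is 6 (check: 16 × 6 = 96 ≡ 1 (mod 19))
Combine: y ≡ Σ r_i×M_i×(M_i⁻¹ mod m_i) = 6×551×8 + 16×247×2 + 5×377×6 = 26448 + 7904 + 11310 = 45662
45662 mod 7163 = 2684
y ≡ 2684 (mod 7163)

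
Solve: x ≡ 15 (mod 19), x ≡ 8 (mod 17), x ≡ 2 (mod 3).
M = 19 × 17 × 3 = 969. M₁ = 51, y₁ ≡ 3 (mod 19). M₂ = 57, y₂ ≡ 3 (mod 17). M₃ = 323, y₃ ≡ 2 (mod 3). x = 15×51×3 + 8×57×3 + 2×323×2 ≡ 110 (mod 969)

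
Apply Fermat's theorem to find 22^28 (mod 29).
By Fermat's Little Theorem, 22^{28} ≡ 1 (mod 29) since 29 is prime and gcd(22, 29) = 1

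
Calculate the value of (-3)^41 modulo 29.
Using Fermat: (-3)^{28} ≡ 1 (mod 29). 41 ≡ 13 (mod 28). So (-3)^{41} ≡ (-3)^{13} ≡ 10 (mod 29)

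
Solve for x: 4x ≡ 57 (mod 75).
33

Since gcd(4, 75) = 1 divides 57, a solution exists.
Multiply both sides by the inverse of 4 mod 75:
  4^(-1) mod 75 = 19
  x ≡ 19 × 57 ≡ 1083 ≡ 33 (mod 75)
Verification: 4 × 33 = 132 = 1 × 75 + 57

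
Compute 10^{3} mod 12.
4

Using successive squaring:
Binary expansion of 3: 11
Powers of 10 mod 12 (each is the square of the previous):
  10^1 ≡ 10 (mod 12)
  10^2 ≡ 10² = 100 ≡ 4 (mod 12)
3 = 2 + 1, so 10^3 = 10^2 × 10^1 ≡ 4 × 10 (mod 12)
Multiplying step by step:
  4 × 10 = 40 ≡ 4 (mod 12)
Result: 10^3 ≡ 4 (mod 12)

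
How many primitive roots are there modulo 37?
Number of primitive roots mod 37 = φ(36) = 12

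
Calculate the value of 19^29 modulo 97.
Using repeated squaring. 29 = 16 + 8 + 4 + 1 (binary 11101). Repeated squaring mod 97: 19^1 ≡ 19; 19^2 ≡ 19² = 361 ≡ 70; 19^4 ≡ 70² = 4900 ≡ 50; 19^8 ≡ 50² = 2500 ≡ 75; 19^16 ≡ 75² = 5625 ≡ 96. Multiply: 19^29 = 19^16 × 19^8 × 19^4 × 19^1 ≡ 96 × 75 × 50 × 19 (mod 97): 96 × 75 = 7200 ≡ 22; 22 × 50 = 1100 ≡ 33; 33 × 19 = 627 ≡ 45. So 19^29 ≡ 45 (mod 97).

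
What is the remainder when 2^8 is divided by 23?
8 = 8 (binary 1000). Repeated squaring mod 23: 2^1 ≡ 2; 2^2 ≡ 2² = 4 ≡ 4; 2^4 ≡ 4² = 16 ≡ 16; 2^8 ≡ 16² = 256 ≡ 3. So 2^8 ≡ 3 (mod 23).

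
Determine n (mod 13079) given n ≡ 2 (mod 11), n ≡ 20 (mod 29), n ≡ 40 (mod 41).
9880

Using the Chinese Remainder Theorem:
M = product of moduli = 13079
For equation 1: M_1 = 1189, 1189 ≡ 1 (mod 11), inverse of 1189 mod 11 is 1 (check: 1 × 1 = 1 ≡ 1 (mod 11))
For equation 2: M_2 = 451, 451 ≡ 16 (mod 29), inverse of 451 mod 29 is 20 (check: 16 × 20 = 320 ≡ 1 (mod 29))
For equation 3: M_3 = 319, 319 ≡ 32 (mod 41), inverse of 319 mod 41 is 9 (check: 32 × 9 = 288 ≡ 1 (mod 41))
Combine: n ≡ Σ r_i×M_i×(M_i⁻¹ mod m_i) = 2×1189×1 + 20×451×20 + 40×319×9 = 2378 + 180400 + 114840 = 297618
297618 mod 13079 = 9880
n ≡ 9880 (mod 13079)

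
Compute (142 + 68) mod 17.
6

(142 + 68) = 210
210 mod 17 = 6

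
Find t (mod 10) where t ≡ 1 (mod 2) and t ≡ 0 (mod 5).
M = 2 × 5 = 10. M₁ = 5, y₁ ≡ 1 (mod 2). M₂ = 2, y₂ ≡ 3 (mod 5). t = 1×5×1 + 0×2×3 ≡ 5 (mod 10)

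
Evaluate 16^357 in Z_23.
Using Fermat: 16^{22} ≡ 1 (mod 23). 357 ≡ 5 (mod 22). So 16^{357} ≡ 16^{5} ≡ 6 (mod 23)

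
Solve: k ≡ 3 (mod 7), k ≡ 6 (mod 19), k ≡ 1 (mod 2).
M = 7 × 19 × 2 = 266. M₁ = 38, y₁ ≡ 5 (mod 7). M₂ = 14, y₂ ≡ 15 (mod 19). M₃ = 133, y₃ ≡ 1 (mod 2). k = 3×38×5 + 6×14×15 + 1×133×1 ≡ 101 (mod 266)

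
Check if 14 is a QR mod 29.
By Euler's criterion: 14^{14} ≡ 28 (mod 29). Since this equals -1 (≡ 28), 14 is not a QR.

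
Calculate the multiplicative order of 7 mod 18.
Powers of 7 mod 18: 7^1≡7, 7^2≡13, 7^3≡1. Order = 3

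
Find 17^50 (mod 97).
Using repeated squaring. 50 = 32 + 16 + 2 (binary 110010). Repeated squaring mod 97: 17^1 ≡ 17; 17^2 ≡ 17² = 289 ≡ 95; 17^4 ≡ 95² = 9025 ≡ 4; 17^8 ≡ 4² = 16 ≡ 16; 17^16 ≡ 16² = 256 ≡ 62; 17^32 ≡ 62² = 3844 ≡ 61. Multiply: 17^50 = 17^32 × 17^16 × 17^2 ≡ 61 × 62 × 95 (mod 97): 61 × 62 = 3782 ≡ 96; 96 × 95 = 9120 ≡ 2. So 17^50 ≡ 2 (mod 97).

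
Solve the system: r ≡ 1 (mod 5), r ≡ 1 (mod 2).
M = 5 × 2 = 10. M₁ = 2, y₁ ≡ 3 (mod 5). M₂ = 5, y₂ ≡ 1 (mod 2). r = 1×2×3 + 1×5×1 ≡ 1 (mod 10)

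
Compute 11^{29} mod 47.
10

Using successive squaring:
Binary expansion of 29: 11101
Powers of 11 mod 47 (each is the square of the previous):
  11^1 ≡ 11 (mod 47)
  11^2 ≡ 11² = 121 ≡ 27 (mod 47)
  11^4 ≡ 27² = 729 ≡ 24 (mod 47)
  11^8 ≡ 24² = 576 ≡ 12 (mod 47)
  11^16 ≡ 12² = 144 ≡ 3 (mod 47)
29 = 16 + 8 + 4 + 1, so 11^29 = 11^16 × 11^8 × 11^4 × 11^1 ≡ 3 × 12 × 24 × 11 (mod 47)
Multiplying step by step:
  3 × 12 = 36 ≡ 36 (mod 47)
  36 × 24 = 864 ≡ 18 (mod 47)
  18 × 11 = 198 ≡ 10 (mod 47)
Result: 11^29 ≡ 10 (mod 47)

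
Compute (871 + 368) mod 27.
24

(871 + 368) = 1239
1239 mod 27 = 24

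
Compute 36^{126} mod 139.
116

Using successive squaring:
Binary expansion of 126: 1111110
Powers of 36 mod 139 (each is the square of the previous):
  36^1 ≡ 36 (mod 139)
  36^2 ≡ 36² = 1296 ≡ 45 (mod 139)
  36^4 ≡ 45² = 2025 ≡ 79 (mod 139)
  36^8 ≡ 79² = 6241 ≡ 125 (mod 139)
  36^16 ≡ 125² = 15625 ≡ 57 (mod 139)
  36^32 ≡ 57² = 3249 ≡ 52 (mod 139)
  36^64 ≡ 52² = 2704 ≡ 63 (mod 139)
126 = 64 + 32 + 16 + 8 + 4 + 2, so 36^126 = 36^64 × 36^32 × 36^16 × 36^8 × 36^4 × 36^2 ≡ 63 × 52 × 57 × 125 × 79 × 45 (mod 139)
Multiplying step by step:
  63 × 52 = 3276 ≡ 79 (mod 139)
  79 × 57 = 4503 ≡ 55 (mod 139)
  55 × 125 = 6875 ≡ 64 (mod 139)
  64 × 79 = 5056 ≡ 52 (mod 139)
  52 × 45 = 2340 ≡ 116 (mod 139)
Result: 36^126 ≡ 116 (mod 139)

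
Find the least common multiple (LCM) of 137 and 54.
7398

First find GCD(137, 54) using the Euclidean algorithm:
137 = 2 × 54 + 29
54 = 1 × 29 + 25
29 = 1 × 25 + 4
25 = 6 × 4 + 1
4 = 4 × 1 + 0
GCD(137, 54) = 1

LCM formula: LCM(a, b) = (a × b) / GCD(a, b)
LCM(137, 54) = (137 × 54) / 1
LCM(137, 54) = 7398 / 1
LCM(137, 54) = 7398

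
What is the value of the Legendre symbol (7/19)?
(7/19) = 7^{9} mod 19 = 1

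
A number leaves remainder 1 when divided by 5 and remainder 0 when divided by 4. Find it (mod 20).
M = 5 × 4 = 20. M₁ = 4, y₁ ≡ 4 (mod 5). M₂ = 5, y₂ ≡ 1 (mod 4). t = 1×4×4 + 0×5×1 ≡ 16 (mod 20)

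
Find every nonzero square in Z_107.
QRs mod 107: {1, 3, 4, 9, 10, 11, 12, 13, 14, 16, 19, 23, 25, 27, 29, 30, 33, 34, 35, 36, 37, 39, 40, 41, 42, 44, 47, 48, 49, 52, 53, 56, 57, 61, 62, 64, 69, 75, 76, 79, 81, 83, 85, 86, 87, 89, 90, 92, 99, 100, 101, 102, 105}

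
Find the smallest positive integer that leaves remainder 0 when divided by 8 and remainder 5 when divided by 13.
M = 8 × 13 = 104. M₁ = 13, y₁ ≡ 5 (mod 8). M₂ = 8, y₂ ≡ 5 (mod 13). r = 0×13×5 + 5×8×5 ≡ 96 (mod 104). The smallest positive such number is 96.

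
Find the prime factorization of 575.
5^2 × 23

Divide by primes starting from smallest:
575 ÷ 5 = 115
115 ÷ 5 = 23
23 ÷ 23 = 1

575 = 5^2 × 23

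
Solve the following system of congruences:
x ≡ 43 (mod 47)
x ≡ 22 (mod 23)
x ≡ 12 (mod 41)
20676

Using the Chinese Remainder Theorem:
M = product of moduli = 44321
For equation 1: M_1 = 943, 943 ≡ 3 (mod 47), inverse of 943 mod 47 is 16 (check: 3 × 16 = 48 ≡ 1 (mod 47))
For equation 2: M_2 = 1927, 1927 ≡ 18 (mod 23), inverse of 1927 mod 23 is 9 (check: 18 × 9 = 162 ≡ 1 (mod 23))
For equation 3: M_3 = 1081, 1081 ≡ 15 (mod 41), inverse of 1081 mod 41 is 11 (check: 15 × 11 = 165 ≡ 1 (mod 41))
Combine: x ≡ Σ r_i×M_i×(M_i⁻¹ mod m_i) = 43×943×16 + 22×1927×9 + 12×1081×11 = 648784 + 381546 + 142692 = 1173022
1173022 mod 44321 = 20676
x ≡ 20676 (mod 44321)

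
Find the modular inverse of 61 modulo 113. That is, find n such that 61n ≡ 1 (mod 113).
63

Using Extended Euclidean Algorithm:
gcd(61, 113) = 1
Bezout coefficients: 61 × -50 + 113 × 27 = 1
So 61 × -50 ≡ 1 (mod 113)
The inverse is -50 mod 113 = 63
Verification: 61 × 63 = 3843 = 34 × 113 + 1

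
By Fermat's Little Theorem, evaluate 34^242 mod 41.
By Fermat: 34^{40} ≡ 1 (mod 41). 242 = 6×40 + 2. So 34^{242} ≡ 34^{2} ≡ 8 (mod 41)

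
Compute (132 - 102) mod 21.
9

(132 - 102) = 30
30 mod 21 = 9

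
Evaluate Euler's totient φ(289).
272

Prime factorization: 289 = 17^2
Using the formula φ(n) = n × Π(1 - 1/p) for each prime factor p:
φ(289) = 289 × (1 - 1/17)
φ(289) = 272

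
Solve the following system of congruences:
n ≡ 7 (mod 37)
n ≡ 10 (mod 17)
44

Using the Chinese Remainder Theorem:
M = product of moduli = 629
For equation 1: M_1 = 17, 17 ≡ 17 (mod 37), inverse of 17 mod 37 is 24 (check: 17 × 24 = 408 ≡ 1 (mod 37))
For equation 2: M_2 = 37, 37 ≡ 3 (mod 17), inverse of 37 mod 17 is 6 (check: 3 × 6 = 18 ≡ 1 (mod 17))
Combine: n ≡ Σ r_i×M_i×(M_i⁻¹ mod m_i) = 7×17×24 + 10×37×6 = 2856 + 2220 = 5076
5076 mod 629 = 44
n ≡ 44 (mod 629)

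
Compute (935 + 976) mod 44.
19

(935 + 976) = 1911
1911 mod 44 = 19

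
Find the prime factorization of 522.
2 × 3^2 × 29

Divide by primes starting from smallest:
522 ÷ 2 = 261
261 ÷ 3 = 87
87 ÷ 3 = 29
29 ÷ 29 = 1

522 = 2 × 3^2 × 29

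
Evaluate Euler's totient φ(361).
342

Prime factorization: 361 = 19^2
Using the formula φ(n) = n × Π(1 - 1/p) for each prime factor p:
φ(361) = 361 × (1 - 1/19)
φ(361) = 342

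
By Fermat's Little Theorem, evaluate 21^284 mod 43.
By Fermat: 21^{42} ≡ 1 (mod 43). 284 = 6×42 + 32. So 21^{284} ≡ 21^{32} ≡ 35 (mod 43)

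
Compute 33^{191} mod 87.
42

Using successive squaring:
Binary expansion of 191: 10111111
Powers of 33 mod 87 (each is the square of the previous):
  33^1 ≡ 33 (mod 87)
  33^2 ≡ 33² = 1089 ≡ 45 (mod 87)
  33^4 ≡ 45² = 2025 ≡ 24 (mod 87)
  33^8 ≡ 24² = 576 ≡ 54 (mod 87)
  33^16 ≡ 54² = 2916 ≡ 45 (mod 87)
  33^32 ≡ 45² = 2025 ≡ 24 (mod 87)
  33^64 ≡ 24² = 576 ≡ 54 (mod 87)
  33^128 ≡ 54² = 2916 ≡ 45 (mod 87)
191 = 128 + 32 + 16 + 8 + 4 + 2 + 1, so 33^191 = 33^128 × 33^32 × 33^16 × 33^8 × 33^4 × 33^2 × 33^1 ≡ 45 × 24 × 45 × 54 × 24 × 45 × 33 (mod 87)
Multiplying step by step:
  45 × 24 = 1080 ≡ 36 (mod 87)
  36 × 45 = 1620 ≡ 54 (mod 87)
  54 × 54 = 2916 ≡ 45 (mod 87)
  45 × 24 = 1080 ≡ 36 (mod 87)
  36 × 45 = 1620 ≡ 54 (mod 87)
  54 × 33 = 1782 ≡ 42 (mod 87)
Result: 33^191 ≡ 42 (mod 87)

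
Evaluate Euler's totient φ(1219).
1144

Prime factorization: 1219 = 23 × 53
Using the formula φ(n) = n × Π(1 - 1/p) for each prime factor p:
φ(1219) = 1219 × (1 - 1/23) × (1 - 1/53)
φ(1219) = 1144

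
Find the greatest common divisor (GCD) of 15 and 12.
3

Using the Euclidean algorithm:
15 = 1 × 12 + 3
12 = 4 × 3 + 0

GCD(15, 12) = 3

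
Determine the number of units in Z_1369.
1332

Prime factorization: 1369 = 37^2
Using the formula φ(n) = n × Π(1 - 1/p) for each prime factor p:
φ(1369) = 1369 × (1 - 1/37)
φ(1369) = 1332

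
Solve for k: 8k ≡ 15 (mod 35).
15

Since gcd(8, 35) = 1 divides 15, a solution exists.
Multiply both sides by the inverse of 8 mod 35:
  8^(-1) mod 35 = 22
  x ≡ 22 × 15 ≡ 330 ≡ 15 (mod 35)
Verification: 8 × 15 = 120 = 3 × 35 + 15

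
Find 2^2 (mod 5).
2 = 2 (binary 10). Repeated squaring mod 5: 2^1 ≡ 2; 2^2 ≡ 2² = 4 ≡ 4. So 2^2 ≡ 4 (mod 5).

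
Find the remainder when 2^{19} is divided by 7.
By Fermat: 2^{6} ≡ 1 (mod 7). 19 = 3×6 + 1. So 2^{19} ≡ 2^{1} ≡ 2 (mod 7)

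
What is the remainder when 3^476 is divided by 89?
Using Fermat: 3^{88} ≡ 1 (mod 89). 476 ≡ 36 (mod 88). So 3^{476} ≡ 3^{36} ≡ 57 (mod 89)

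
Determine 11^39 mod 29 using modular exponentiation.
Using Fermat: 11^{28} ≡ 1 (mod 29). 39 ≡ 11 (mod 28). So 11^{39} ≡ 11^{11} ≡ 10 (mod 29)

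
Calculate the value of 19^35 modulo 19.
Using repeated squaring. 19 ≡ 0 (mod 19). 35 = 32 + 2 + 1 (binary 100011). Repeated squaring mod 19: 0^1 ≡ 0; 0^2 ≡ 0² = 0 ≡ 0; 0^4 ≡ 0² = 0 ≡ 0; 0^8 ≡ 0² = 0 ≡ 0; 0^16 ≡ 0² = 0 ≡ 0; 0^32 ≡ 0² = 0 ≡ 0. Multiply: 19^35 ≡ 0^32 × 0^2 × 0^1 ≡ 0 × 0 × 0 (mod 19): 0 × 0 = 0 ≡ 0; 0 × 0 = 0 ≡ 0. So 19^35 ≡ 0 (mod 19).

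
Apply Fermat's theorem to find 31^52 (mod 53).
By Fermat's Little Theorem, 31^{52} ≡ 1 (mod 53) since 53 is prime and gcd(31, 53) = 1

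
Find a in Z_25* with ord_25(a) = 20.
2 has order 20 mod 25 since 2^{20} ≡ 1 (mod 25) and no smaller power works.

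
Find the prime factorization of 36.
2^2 × 3^2

Divide by primes starting from smallest:
36 ÷ 2 = 18
18 ÷ 2 = 9
9 ÷ 3 = 3
3 ÷ 3 = 1

36 = 2^2 × 3^2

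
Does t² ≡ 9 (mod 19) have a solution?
By Euler's criterion: 9^{9} ≡ 1 (mod 19). Since this equals 1, 9 is a QR.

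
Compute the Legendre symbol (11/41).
(11/41) = 11^{20} mod 41 = -1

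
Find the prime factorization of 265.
5 × 53

Divide by primes starting from smallest:
265 ÷ 5 = 53
53 ÷ 53 = 1

265 = 5 × 53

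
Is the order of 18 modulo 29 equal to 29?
No, the actual order is 28, not 29.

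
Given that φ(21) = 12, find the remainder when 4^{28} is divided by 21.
By Euler: 4^{12} ≡ 1 (mod 21) since gcd(4, 21) = 1. 28 = 2×12 + 4. So 4^{28} ≡ 4^{4} ≡ 4 (mod 21)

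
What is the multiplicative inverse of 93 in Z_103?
93^(-1) ≡ 72 (mod 103). Verification: 93 × 72 = 6696 ≡ 1 (mod 103)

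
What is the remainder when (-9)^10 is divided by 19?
(-9) ≡ 10 (mod 19). 10 = 8 + 2 (binary 1010). Repeated squaring mod 19: 10^1 ≡ 10; 10^2 ≡ 10² = 100 ≡ 5; 10^4 ≡ 5² = 25 ≡ 6; 10^8 ≡ 6² = 36 ≡ 17. Multiply: (-9)^10 ≡ 10^8 × 10^2 ≡ 17 × 5 (mod 19): 17 × 5 = 85 ≡ 9. So (-9)^10 ≡ 9 (mod 19).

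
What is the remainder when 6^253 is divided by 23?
Using Fermat: 6^{22} ≡ 1 (mod 23). 253 ≡ 11 (mod 22). So 6^{253} ≡ 6^{11} ≡ 1 (mod 23)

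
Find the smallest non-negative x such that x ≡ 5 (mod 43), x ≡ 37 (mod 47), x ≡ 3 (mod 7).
7745

Using the Chinese Remainder Theorem:
M = product of moduli = 14147
For equation 1: M_1 = 329, 329 ≡ 28 (mod 43), inverse of 329 mod 43 is 20 (check: 28 × 20 = 560 ≡ 1 (mod 43))
For equation 2: M_2 = 301, 301 ≡ 19 (mod 47), inverse of 301 mod 47 is 5 (check: 19 × 5 = 95 ≡ 1 (mod 47))
For equation 3: M_3 = 2021, 2021 ≡ 5 (mod 7), inverse of 2021 mod 7 is 3 (check: 5 × 3 = 15 ≡ 1 (mod 7))
Combine: x ≡ Σ r_i×M_i×(M_i⁻¹ mod m_i) = 5×329×20 + 37×301×5 + 3×2021×3 = 32900 + 55685 + 18189 = 106774
106774 mod 14147 = 7745
x ≡ 7745 (mod 14147)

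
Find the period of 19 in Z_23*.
Powers of 19 mod 23: 19^1≡19, 19^2≡16, 19^3≡5, 19^4≡3, 19^5≡11, 19^6≡2, 19^7≡15, 19^8≡9, 19^9≡10, 19^10≡6, 19^11≡22, 19^12≡4, 19^13≡7, 19^14≡18, 19^15≡20, 19^16≡12, 19^17≡21, 19^18≡8, 19^19≡14, 19^20≡13, 19^21≡17, 19^22≡1. Order = 22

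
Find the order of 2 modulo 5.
Powers of 2 mod 5: 2^1≡2, 2^2≡4, 2^3≡3, 2^4≡1. Order = 4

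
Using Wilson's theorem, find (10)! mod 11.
By Wilson's theorem, (10)! ≡ -1 ≡ 10 (mod 11)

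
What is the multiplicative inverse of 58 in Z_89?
66

Using Extended Euclidean Algorithm:
gcd(58, 89) = 1
Bezout coefficients: 58 × -23 + 89 × 15 = 1
So 58 × -23 ≡ 1 (mod 89)
The inverse is -23 mod 89 = 66
Verification: 58 × 66 = 3828 = 43 × 89 + 1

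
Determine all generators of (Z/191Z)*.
Primitive roots mod 191: {19, 21, 22, 28, 29, 33, 35, 42, 44, 47, 53, 56, 57, 58, 61, 62, 63, 71, 73, 74, 76, 83, 87, 88, 89, 91, 93, 94, 95, 99, 101, 105, 106, 110, 111, 112, 113, 114, 116, 119, 123, 124, 126, 127, 131, 132, 137, 140, 141, 143, 145, 146, 148, 151, 157, 164, 165, 167, 168, 171, 173, 174, 175, 176, 178, 179, 181, 182, 183, 187, 188, 189}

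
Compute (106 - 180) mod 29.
13

(106 - 180) = -74
-74 mod 29 = 13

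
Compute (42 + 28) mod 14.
0

(42 + 28) = 70
70 mod 14 = 0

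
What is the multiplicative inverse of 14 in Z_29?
27

Using Extended Euclidean Algorithm:
gcd(14, 29) = 1
Bezout coefficients: 14 × -2 + 29 × 1 = 1
So 14 × -2 ≡ 1 (mod 29)
The inverse is -2 mod 29 = 27
Verification: 14 × 27 = 378 = 13 × 29 + 1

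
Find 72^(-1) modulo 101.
94

Using Extended Euclidean Algorithm:
gcd(72, 101) = 1
Bezout coefficients: 72 × -7 + 101 × 5 = 1
So 72 × -7 ≡ 1 (mod 101)
The inverse is -7 mod 101 = 94
Verification: 72 × 94 = 6768 = 67 × 101 + 1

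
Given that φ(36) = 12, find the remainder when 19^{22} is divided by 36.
By Euler: 19^{12} ≡ 1 (mod 36) since gcd(19, 36) = 1. 22 = 1×12 + 10. So 19^{22} ≡ 19^{10} ≡ 1 (mod 36)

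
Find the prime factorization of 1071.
3^2 × 7 × 17

Divide by primes starting from smallest:
1071 ÷ 3 = 357
357 ÷ 3 = 119
119 ÷ 7 = 17
17 ÷ 17 = 1

1071 = 3^2 × 7 × 17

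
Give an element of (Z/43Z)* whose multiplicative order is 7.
4 has order 7 mod 43 since 4^{7} ≡ 1 (mod 43) and no smaller power works.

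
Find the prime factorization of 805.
5 × 7 × 23

Divide by primes starting from smallest:
805 ÷ 5 = 161
161 ÷ 7 = 23
23 ÷ 23 = 1

805 = 5 × 7 × 23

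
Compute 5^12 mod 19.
Using repeated squaring. 12 = 8 + 4 (binary 1100). Repeated squaring mod 19: 5^1 ≡ 5; 5^2 ≡ 5² = 25 ≡ 6; 5^4 ≡ 6² = 36 ≡ 17; 5^8 ≡ 17² = 289 ≡ 4. Multiply: 5^12 = 5^8 × 5^4 ≡ 4 × 17 (mod 19): 4 × 17 = 68 ≡ 11. So 5^12 ≡ 11 (mod 19).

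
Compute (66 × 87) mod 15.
12

(66 × 87) = 5742
5742 mod 15 = 12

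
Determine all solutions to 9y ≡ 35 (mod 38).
25

Since gcd(9, 38) = 1 divides 35, a solution exists.
Multiply both sides by the inverse of 9 mod 38:
  9^(-1) mod 38 = 17
  x ≡ 17 × 35 ≡ 595 ≡ 25 (mod 38)
Verification: 9 × 25 = 225 = 5 × 38 + 35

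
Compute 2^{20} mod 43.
21

Using successive squaring:
Binary expansion of 20: 10100
Powers of 2 mod 43 (each is the square of the previous):
  2^1 ≡ 2 (mod 43)
  2^2 ≡ 2² = 4 ≡ 4 (mod 43)
  2^4 ≡ 4² = 16 ≡ 16 (mod 43)
  2^8 ≡ 16² = 256 ≡ 41 (mod 43)
  2^16 ≡ 41² = 1681 ≡ 4 (mod 43)
20 = 16 + 4, so 2^20 = 2^16 × 2^4 ≡ 4 × 16 (mod 43)
Multiplying step by step:
  4 × 16 = 64 ≡ 21 (mod 43)
Result: 2^20 ≡ 21 (mod 43)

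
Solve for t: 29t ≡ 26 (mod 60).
34

Since gcd(29, 60) = 1 divides 26, a solution exists.
Multiply both sides by the inverse of 29 mod 60:
  29^(-1) mod 60 = 29
  x ≡ 29 × 26 ≡ 754 ≡ 34 (mod 60)
Verification: 29 × 34 = 986 = 16 × 60 + 26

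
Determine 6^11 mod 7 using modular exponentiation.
Using Fermat: 6^{6} ≡ 1 (mod 7). 11 ≡ 5 (mod 6). So 6^{11} ≡ 6^{5} ≡ 6 (mod 7)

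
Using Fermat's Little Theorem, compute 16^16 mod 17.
By Fermat's Little Theorem, 16^{16} ≡ 1 (mod 17) since 17 is prime and gcd(16, 17) = 1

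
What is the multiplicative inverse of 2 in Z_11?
2^(-1) ≡ 6 (mod 11). Verification: 2 × 6 = 12 ≡ 1 (mod 11)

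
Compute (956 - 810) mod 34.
10

(956 - 810) = 146
146 mod 34 = 10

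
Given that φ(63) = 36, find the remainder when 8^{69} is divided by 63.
By Euler: 8^{36} ≡ 1 (mod 63) since gcd(8, 63) = 1. 69 = 1×36 + 33. So 8^{69} ≡ 8^{33} ≡ 8 (mod 63)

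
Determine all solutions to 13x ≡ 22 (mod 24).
22

Since gcd(13, 24) = 1 divides 22, a solution exists.
Multiply both sides by the inverse of 13 mod 24:
  13^(-1) mod 24 = 13
  x ≡ 13 × 22 ≡ 286 ≡ 22 (mod 24)
Verification: 13 × 22 = 286 = 11 × 24 + 22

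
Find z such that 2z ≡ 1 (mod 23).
2^(-1) ≡ 12 (mod 23). Verification: 2 × 12 = 24 ≡ 1 (mod 23)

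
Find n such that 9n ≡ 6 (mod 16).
6

Since gcd(9, 16) = 1 divides 6, a solution exists.
Multiply both sides by the inverse of 9 mod 16:
  9^(-1) mod 16 = 9
  x ≡ 9 × 6 ≡ 54 ≡ 6 (mod 16)
Verification: 9 × 6 = 54 = 3 × 16 + 6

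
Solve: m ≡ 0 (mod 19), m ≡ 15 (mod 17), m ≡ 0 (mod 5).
M = 19 × 17 × 5 = 1615. M₁ = 85, y₁ ≡ 17 (mod 19). M₂ = 95, y₂ ≡ 12 (mod 17). M₃ = 323, y₃ ≡ 2 (mod 5). m = 0×85×17 + 15×95×12 + 0×323×2 ≡ 950 (mod 1615)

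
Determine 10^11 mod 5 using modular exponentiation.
Using repeated squaring. 10 ≡ 0 (mod 5). 11 = 8 + 2 + 1 (binary 1011). Repeated squaring mod 5: 0^1 ≡ 0; 0^2 ≡ 0² = 0 ≡ 0; 0^4 ≡ 0² = 0 ≡ 0; 0^8 ≡ 0² = 0 ≡ 0. Multiply: 10^11 ≡ 0^8 × 0^2 × 0^1 ≡ 0 × 0 × 0 (mod 5): 0 × 0 = 0 ≡ 0; 0 × 0 = 0 ≡ 0. So 10^11 ≡ 0 (mod 5).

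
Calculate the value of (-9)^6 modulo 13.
(-9) ≡ 4 (mod 13). 6 = 4 + 2 (binary 110). Repeated squaring mod 13: 4^1 ≡ 4; 4^2 ≡ 4² = 16 ≡ 3; 4^4 ≡ 3² = 9 ≡ 9. Multiply: (-9)^6 ≡ 4^4 × 4^2 ≡ 9 × 3 (mod 13): 9 × 3 = 27 ≡ 1. So (-9)^6 ≡ 1 (mod 13).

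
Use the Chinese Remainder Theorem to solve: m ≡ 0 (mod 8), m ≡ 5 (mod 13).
M = 8 × 13 = 104. M₁ = 13, y₁ ≡ 5 (mod 8). M₂ = 8, y₂ ≡ 5 (mod 13). m = 0×13×5 + 5×8×5 ≡ 96 (mod 104)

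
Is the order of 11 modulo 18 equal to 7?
No, the actual order is 6, not 7.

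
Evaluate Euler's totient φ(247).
216

Prime factorization: 247 = 13 × 19
Using the formula φ(n) = n × Π(1 - 1/p) for each prime factor p:
φ(247) = 247 × (1 - 1/13) × (1 - 1/19)
φ(247) = 216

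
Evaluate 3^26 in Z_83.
Using repeated squaring. 26 = 16 + 8 + 2 (binary 11010). Repeated squaring mod 83: 3^1 ≡ 3; 3^2 ≡ 3² = 9 ≡ 9; 3^4 ≡ 9² = 81 ≡ 81; 3^8 ≡ 81² = 6561 ≡ 4; 3^16 ≡ 4² = 16 ≡ 16. Multiply: 3^26 = 3^16 × 3^8 × 3^2 ≡ 16 × 4 × 9 (mod 83): 16 × 4 = 64 ≡ 64; 64 × 9 = 576 ≡ 78. So 3^26 ≡ 78 (mod 83).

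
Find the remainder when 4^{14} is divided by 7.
By Fermat: 4^{6} ≡ 1 (mod 7). 14 = 2×6 + 2. So 4^{14} ≡ 4^{2} ≡ 2 (mod 7)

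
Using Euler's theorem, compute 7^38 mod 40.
By Euler: 7^{16} ≡ 1 (mod 40) since gcd(7, 40) = 1. 38 = 2×16 + 6. So 7^{38} ≡ 7^{6} ≡ 9 (mod 40)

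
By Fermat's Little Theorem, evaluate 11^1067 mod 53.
By Fermat: 11^{52} ≡ 1 (mod 53). 1067 ≡ 27 (mod 52). So 11^{1067} ≡ 11^{27} ≡ 11 (mod 53)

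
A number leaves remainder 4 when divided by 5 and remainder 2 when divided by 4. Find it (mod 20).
M = 5 × 4 = 20. M₁ = 4, y₁ ≡ 4 (mod 5). M₂ = 5, y₂ ≡ 1 (mod 4). z = 4×4×4 + 2×5×1 ≡ 14 (mod 20)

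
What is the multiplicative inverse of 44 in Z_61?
43

Using Extended Euclidean Algorithm:
gcd(44, 61) = 1
Bezout coefficients: 44 × -18 + 61 × 13 = 1
So 44 × -18 ≡ 1 (mod 61)
The inverse is -18 mod 61 = 43
Verification: 44 × 43 = 1892 = 31 × 61 + 1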